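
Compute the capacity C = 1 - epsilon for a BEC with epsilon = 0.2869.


C = 1 - epsilon = 1 - 0.2869 = 0.7131

0.7131 bits


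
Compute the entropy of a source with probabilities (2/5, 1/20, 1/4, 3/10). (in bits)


H = -sum(p_i * log2(p_i)). Terms: -(2/5)*log2(2/5) = 0.528771; -(1/20)*log2(1/20) = 0.216096; -(1/4)*log2(1/4) = 0.500000; -(3/10)*log2(3/10) = 0.521090. H = 0.528771 + 0.216096 + 0.500000 + 0.521090 = 1.766

1.766 bits


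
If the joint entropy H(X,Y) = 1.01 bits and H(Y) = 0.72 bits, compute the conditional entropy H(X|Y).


H(X|Y) = H(X,Y) - H(Y) = 1.01 - 0.72 = 0.29

0.29 bits


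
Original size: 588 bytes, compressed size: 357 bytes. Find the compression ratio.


Ratio = original / compressed = 588 / 357 = 1.6471

1.6471


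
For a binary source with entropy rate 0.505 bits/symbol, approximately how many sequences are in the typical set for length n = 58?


log2|A_typical| = nH = 58 * 0.505 = 29.29, so |A_typical| ~ 2^29.29 = 6.564e+08

6.564e+08


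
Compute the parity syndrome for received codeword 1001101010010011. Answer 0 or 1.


Syndrome = XOR of all bits = 1 XOR 0 XOR 0 XOR 1 XOR 1 XOR 0 XOR 1 XOR 0 XOR 1 XOR 0 XOR 0 XOR 1 XOR 0 XOR 0 XOR 1 XOR 1 = 0

0


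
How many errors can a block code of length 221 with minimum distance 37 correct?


Correction capability = floor((d-1)/2) = floor((37-1)/2) = 18

18 errors


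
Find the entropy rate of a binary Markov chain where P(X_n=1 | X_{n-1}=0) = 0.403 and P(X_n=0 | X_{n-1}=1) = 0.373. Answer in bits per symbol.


Stationary distribution: pi_0 = p10/(p01+p10) = 0.4807, pi_1 = 0.5193. Entropy rate H' = pi_0*H(p01) + pi_1*H(p10) = 0.4807*0.9727 + 0.5193*0.9529 = 0.9624

0.9624 bits/symbol


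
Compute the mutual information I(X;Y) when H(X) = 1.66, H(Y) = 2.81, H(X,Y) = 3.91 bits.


I(X;Y) = H(X) + H(Y) - H(X,Y) = 1.66 + 2.81 - 3.91 = 0.56

0.56 bits


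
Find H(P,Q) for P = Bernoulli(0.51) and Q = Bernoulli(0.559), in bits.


H(P,Q) = -p*log2(q) - (1-p)*log2(1-q). -0.51*log2(0.559) = 0.427931; -0.49*log2(0.441) = 0.578763. H(P,Q) = 0.427931 + 0.578763 = 1.0067

1.0067 bits


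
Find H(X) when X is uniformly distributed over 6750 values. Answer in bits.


H = log2(n) = log2(6750) = 12.7207

12.7207 bits


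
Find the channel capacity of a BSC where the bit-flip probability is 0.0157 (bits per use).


H(p) = -p*log2(p) - (1-p)*log2(1-p) = -0.0157*log2(0.0157) - 0.9843*log2(0.9843) = 0.094092 + 0.022472 = 0.1166. C = 1 - H(p) = 1 - 0.1166 = 0.8834

0.8834 bits


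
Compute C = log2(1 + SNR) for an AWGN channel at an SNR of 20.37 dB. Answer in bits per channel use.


SNR_linear = 10^(20.37/10) = 108.893; C = log2(1 + SNR_linear) = log2(1 + 108.893) = 6.78

6.78 bits/channel use


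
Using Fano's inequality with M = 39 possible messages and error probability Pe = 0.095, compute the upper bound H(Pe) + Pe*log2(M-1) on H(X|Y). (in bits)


H(Pe) = -Pe*log2(Pe) - (1-Pe)*log2(1-Pe) = -0.095*log2(0.095) - 0.905*log2(0.905) = 0.322613 + 0.130329 = 0.4529. Pe*log2(M-1) = 0.095*log2(38) = 0.498553. Bound = H(Pe) + Pe*log2(M-1) = 0.322613 + 0.130329 + 0.498553 = 0.9515

0.9515 bits


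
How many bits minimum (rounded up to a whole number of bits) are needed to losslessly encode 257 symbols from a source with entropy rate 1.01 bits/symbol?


Minimum bits >= n * H = 257 * 1.01 = 259.57, rounded up to a whole number of bits = 260

260 bits


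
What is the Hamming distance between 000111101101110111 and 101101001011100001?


Count differing positions: ^ . ^ . ^ . ^ . . ^ ^ . . ^ . ^ ^ . = 9 differences

9


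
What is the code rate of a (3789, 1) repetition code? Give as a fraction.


Rate = k/n = 1/3789

1/3789


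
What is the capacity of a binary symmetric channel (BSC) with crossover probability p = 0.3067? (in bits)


H(p) = -p*log2(p) - (1-p)*log2(1-p) = -0.3067*log2(0.3067) - 0.6933*log2(0.6933) = 0.522954 + 0.366373 = 0.8893. C = 1 - H(p) = 1 - 0.8893 = 0.1107

0.1107 bits


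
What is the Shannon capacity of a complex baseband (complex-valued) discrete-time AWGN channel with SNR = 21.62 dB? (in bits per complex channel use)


SNR_linear = 10^(21.62/10) = 145.2112; C = log2(1 + SNR_linear) = log2(1 + 145.2112) = 7.1919

7.1919 bits/channel use


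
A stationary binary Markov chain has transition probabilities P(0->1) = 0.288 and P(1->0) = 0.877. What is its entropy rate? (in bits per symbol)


Stationary distribution: pi_0 = p10/(p01+p10) = 0.7528, pi_1 = 0.2472. Entropy rate H' = pi_0*H(p01) + pi_1*H(p10) = 0.7528*0.8661 + 0.2472*0.5379 = 0.785

0.785 bits/symbol


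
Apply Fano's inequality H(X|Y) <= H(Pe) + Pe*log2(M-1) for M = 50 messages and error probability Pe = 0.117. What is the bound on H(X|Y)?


H(Pe) = -Pe*log2(Pe) - (1-Pe)*log2(1-Pe) = -0.117*log2(0.117) - 0.883*log2(0.883) = 0.362164 + 0.158511 = 0.5207. Pe*log2(M-1) = 0.117*log2(49) = 0.656921. Bound = H(Pe) + Pe*log2(M-1) = 0.362164 + 0.158511 + 0.656921 = 1.1776

1.1776 bits


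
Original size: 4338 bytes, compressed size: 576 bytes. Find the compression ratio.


Ratio = original / compressed = 4338 / 576 = 7.5312

7.5312


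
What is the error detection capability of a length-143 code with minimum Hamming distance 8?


Detection capability = d_min - 1 = 8 - 1 = 7

7 errors


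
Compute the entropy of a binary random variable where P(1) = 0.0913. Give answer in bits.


H = -p*log2(p) - (1-p)*log2(1-p). -0.0913*log2(0.0913) = 0.315281; -0.9087*log2(0.9087) = 0.125513. H = 0.315281 + 0.125513 = 0.4408

0.4408 bits


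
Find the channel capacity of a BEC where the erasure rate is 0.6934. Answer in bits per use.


C = 1 - epsilon = 1 - 0.6934 = 0.3066

0.3066 bits


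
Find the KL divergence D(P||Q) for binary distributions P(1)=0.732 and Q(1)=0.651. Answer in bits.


KL = p*log2(p/q) + (1-p)*log2((1-p)/(1-q)) = 0.732*log2(0.732/0.651) + 0.268*log2(0.268/0.349) = 0.0217

0.0217 bits


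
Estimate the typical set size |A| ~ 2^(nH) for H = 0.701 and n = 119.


log2|A_typical| = nH = 119 * 0.701 = 83.419, so |A_typical| ~ 2^83.419 = 1.293e+25

1.293e+25


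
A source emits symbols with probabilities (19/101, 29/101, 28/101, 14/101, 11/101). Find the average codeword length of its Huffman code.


Huffman construction (repeatedly merge the two least-probable nodes; each merge adds 1 bit to every symbol beneath it): 11/101 + 14/101 = 25/101; 19/101 + 25/101 = 44/101; 28/101 + 29/101 = 57/101; 44/101 + 57/101 = 1. Resulting codeword lengths (in the order the probabilities were given): (2, 2, 2, 3, 3). L_avg = sum(p_i * l_i) = 19/101*2 + 29/101*2 + 28/101*2 + 14/101*3 + 11/101*3 = 227/101 = 2.2475

2.2475 bits


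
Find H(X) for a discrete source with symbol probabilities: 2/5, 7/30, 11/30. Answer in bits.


H = -sum(p_i * log2(p_i)). Terms: -(2/5)*log2(2/5) = 0.528771; -(7/30)*log2(7/30) = 0.489892; -(11/30)*log2(11/30) = 0.530735. H = 0.528771 + 0.489892 + 0.530735 = 1.5494

1.5494 bits


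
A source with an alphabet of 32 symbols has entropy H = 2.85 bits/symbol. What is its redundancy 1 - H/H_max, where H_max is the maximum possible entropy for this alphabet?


H_max = log2(K) = log2(32) = 5.0 bits/symbol. Redundancy = 1 - H/H_max = 1 - 2.85/5.0 = 1 - 0.57 = 0.43

0.43


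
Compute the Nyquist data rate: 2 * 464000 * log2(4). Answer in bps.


Rate = 2 * B * log2(M) = 2 * 464000 * 2.0 = 1856000.0

1856000.0 bps


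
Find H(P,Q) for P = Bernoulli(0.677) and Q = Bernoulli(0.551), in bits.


H(P,Q) = -p*log2(q) - (1-p)*log2(1-q). -0.677*log2(0.551) = 0.582136; -0.323*log2(0.449) = 0.373134. H(P,Q) = 0.582136 + 0.373134 = 0.9553

0.9553 bits


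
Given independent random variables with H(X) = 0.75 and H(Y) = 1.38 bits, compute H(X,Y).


For independent variables, H(X,Y) = H(X) + H(Y) = 0.75 + 1.38 = 2.13

2.13 bits


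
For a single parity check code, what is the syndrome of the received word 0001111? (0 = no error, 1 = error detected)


Syndrome = XOR of all bits = 0 XOR 0 XOR 0 XOR 1 XOR 1 XOR 1 XOR 1 = 0

0


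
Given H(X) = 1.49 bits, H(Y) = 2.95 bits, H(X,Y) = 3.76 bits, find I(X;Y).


I(X;Y) = H(X) + H(Y) - H(X,Y) = 1.49 + 2.95 - 3.76 = 0.68

0.68 bits


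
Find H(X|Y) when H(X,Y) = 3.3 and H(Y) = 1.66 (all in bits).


H(X|Y) = H(X,Y) - H(Y) = 3.3 - 1.66 = 1.64

1.64 bits


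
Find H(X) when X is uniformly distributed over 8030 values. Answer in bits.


H = log2(n) = log2(8030) = 12.9712

12.9712 bits


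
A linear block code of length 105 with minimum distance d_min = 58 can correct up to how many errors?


Correction capability = floor((d-1)/2) = floor((58-1)/2) = 28

28 errors


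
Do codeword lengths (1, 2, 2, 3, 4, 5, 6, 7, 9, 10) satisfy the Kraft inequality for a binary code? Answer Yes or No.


Kraft sum = sum(2^(-l_i)) = 1.2451, need <= 1. Result: violated (a binary prefix-free code with these lengths cannot exist)

No


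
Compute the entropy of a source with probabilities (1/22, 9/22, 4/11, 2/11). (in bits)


H = -sum(p_i * log2(p_i)). Terms: -(1/22)*log2(1/22) = 0.202701; -(9/22)*log2(9/22) = 0.527525; -(4/11)*log2(4/11) = 0.530702; -(2/11)*log2(2/11) = 0.447169. H = 0.202701 + 0.527525 + 0.530702 + 0.447169 = 1.7081

1.7081 bits


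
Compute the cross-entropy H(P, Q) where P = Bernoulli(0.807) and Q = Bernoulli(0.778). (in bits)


H(P,Q) = -p*log2(q) - (1-p)*log2(1-q). -0.807*log2(0.778) = 0.292261; -0.193*log2(0.222) = 0.419074. H(P,Q) = 0.292261 + 0.419074 = 0.7113

0.7113 bits


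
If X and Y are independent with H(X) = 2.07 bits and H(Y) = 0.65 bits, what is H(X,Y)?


For independent variables, H(X,Y) = H(X) + H(Y) = 2.07 + 0.65 = 2.72

2.72 bits


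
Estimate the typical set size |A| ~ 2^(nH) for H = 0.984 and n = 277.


log2|A_typical| = nH = 277 * 0.984 = 272.568, so |A_typical| ~ 2^272.568 = 1.125e+82

1.125e+82


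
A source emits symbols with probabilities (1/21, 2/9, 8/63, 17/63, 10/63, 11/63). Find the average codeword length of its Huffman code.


Huffman construction (repeatedly merge the two least-probable nodes; each merge adds 1 bit to every symbol beneath it): 1/21 + 8/63 = 11/63; 10/63 + 11/63 = 1/3; 11/63 + 2/9 = 25/63; 17/63 + 1/3 = 38/63; 25/63 + 38/63 = 1. Resulting codeword lengths (in the order the probabilities were given): (3, 2, 3, 2, 3, 3). L_avg = sum(p_i * l_i) = 1/21*3 + 2/9*2 + 8/63*3 + 17/63*2 + 10/63*3 + 11/63*3 = 158/63 = 2.5079

2.5079 bits


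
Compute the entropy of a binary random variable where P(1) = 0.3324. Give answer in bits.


H = -p*log2(p) - (1-p)*log2(1-p). -0.3324*log2(0.3324) = 0.528186; -0.6676*log2(0.6676) = 0.389174. H = 0.528186 + 0.389174 = 0.9174

0.9174 bits


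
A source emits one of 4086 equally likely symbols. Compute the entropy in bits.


H = log2(n) = log2(4086) = 11.9965

11.9965 bits


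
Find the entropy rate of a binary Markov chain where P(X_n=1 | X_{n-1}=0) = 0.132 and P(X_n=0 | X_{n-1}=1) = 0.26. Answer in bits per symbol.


Stationary distribution: pi_0 = p10/(p01+p10) = 0.6633, pi_1 = 0.3367. Entropy rate H' = pi_0*H(p01) + pi_1*H(p10) = 0.6633*0.5629 + 0.3367*0.8267 = 0.6517

0.6517 bits/symbol


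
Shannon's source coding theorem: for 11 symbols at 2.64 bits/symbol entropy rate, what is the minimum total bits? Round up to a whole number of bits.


Minimum bits >= n * H = 11 * 2.64 = 29.04, rounded up to a whole number of bits = 30

30 bits


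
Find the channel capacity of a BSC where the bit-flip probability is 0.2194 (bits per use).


H(p) = -p*log2(p) - (1-p)*log2(1-p) = -0.2194*log2(0.2194) - 0.7806*log2(0.7806) = 0.480127 + 0.278943 = 0.7591. C = 1 - H(p) = 1 - 0.7591 = 0.2409

0.2409 bits


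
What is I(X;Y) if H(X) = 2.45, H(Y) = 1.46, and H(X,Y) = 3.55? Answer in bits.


I(X;Y) = H(X) + H(Y) - H(X,Y) = 2.45 + 1.46 - 3.55 = 0.36

0.36 bits


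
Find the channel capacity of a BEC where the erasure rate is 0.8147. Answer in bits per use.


C = 1 - epsilon = 1 - 0.8147 = 0.1853

0.1853 bits


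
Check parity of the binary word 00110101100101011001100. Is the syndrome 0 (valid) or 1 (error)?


Syndrome = XOR of all bits = 0 XOR 0 XOR 1 XOR 1 XOR 0 XOR 1 XOR 0 XOR 1 XOR 1 XOR 0 XOR 0 XOR 1 XOR 0 XOR 1 XOR 0 XOR 1 XOR 1 XOR 0 XOR 0 XOR 1 XOR 1 XOR 0 XOR 0 = 1

1


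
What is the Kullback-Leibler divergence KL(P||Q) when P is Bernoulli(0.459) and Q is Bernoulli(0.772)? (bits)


KL = p*log2(p/q) + (1-p)*log2((1-p)/(1-q)) = 0.459*log2(0.459/0.772) + 0.541*log2(0.541/0.228) = 0.3301

0.3301 bits


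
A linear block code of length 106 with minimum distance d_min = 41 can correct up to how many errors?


Correction capability = floor((d-1)/2) = floor((41-1)/2) = 20

20 errors


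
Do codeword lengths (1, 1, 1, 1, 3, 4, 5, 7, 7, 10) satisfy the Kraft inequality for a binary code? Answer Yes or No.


Kraft sum = sum(2^(-l_i)) = 2.2354, need <= 1. Result: violated (a binary prefix-free code with these lengths cannot exist)

No


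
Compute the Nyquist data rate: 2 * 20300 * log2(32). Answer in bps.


Rate = 2 * B * log2(M) = 2 * 20300 * 5.0 = 203000.0

203000.0 bps


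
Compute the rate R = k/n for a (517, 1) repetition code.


Rate = k/n = 1/517

1/517


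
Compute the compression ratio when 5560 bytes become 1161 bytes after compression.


Ratio = original / compressed = 5560 / 1161 = 4.789

4.789


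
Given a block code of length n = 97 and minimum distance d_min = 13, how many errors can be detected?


Detection capability = d_min - 1 = 13 - 1 = 12

12 errors


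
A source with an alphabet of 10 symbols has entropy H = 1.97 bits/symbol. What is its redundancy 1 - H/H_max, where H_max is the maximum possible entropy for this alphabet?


H_max = log2(K) = log2(10) = 3.3219 bits/symbol. Redundancy = 1 - H/H_max = 1 - 1.97/3.3219 = 1 - 0.593 = 0.407

0.407


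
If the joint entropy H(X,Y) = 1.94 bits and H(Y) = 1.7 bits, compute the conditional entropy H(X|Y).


H(X|Y) = H(X,Y) - H(Y) = 1.94 - 1.7 = 0.24

0.24 bits


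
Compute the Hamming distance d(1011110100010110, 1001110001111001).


Count differing positions: . . ^ . . . . ^ . ^ ^ . ^ ^ ^ ^ = 8 differences

8


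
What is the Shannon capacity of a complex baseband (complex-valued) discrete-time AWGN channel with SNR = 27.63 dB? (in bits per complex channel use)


SNR_linear = 10^(27.63/10) = 579.4287; C = log2(1 + SNR_linear) = log2(1 + 579.4287) = 9.181

9.181 bits/channel use


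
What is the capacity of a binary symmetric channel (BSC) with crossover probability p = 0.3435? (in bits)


H(p) = -p*log2(p) - (1-p)*log2(1-p) = -0.3435*log2(0.3435) - 0.6565*log2(0.6565) = 0.529546 + 0.398583 = 0.9281. C = 1 - H(p) = 1 - 0.9281 = 0.0719

0.0719 bits


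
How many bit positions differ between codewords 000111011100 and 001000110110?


Count differing positions: . . ^ ^ ^ ^ ^ . ^ . ^ . = 7 differences

7


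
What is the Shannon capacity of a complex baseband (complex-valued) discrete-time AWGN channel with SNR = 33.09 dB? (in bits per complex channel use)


SNR_linear = 10^(33.09/10) = 2037.0421; C = log2(1 + SNR_linear) = log2(1 + 2037.0421) = 10.993

10.993 bits/channel use


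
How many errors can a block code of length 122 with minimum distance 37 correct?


Correction capability = floor((d-1)/2) = floor((37-1)/2) = 18

18 errors


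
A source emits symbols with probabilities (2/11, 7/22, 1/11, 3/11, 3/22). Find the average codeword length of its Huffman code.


Huffman construction (repeatedly merge the two least-probable nodes; each merge adds 1 bit to every symbol beneath it): 1/11 + 3/22 = 5/22; 2/11 + 5/22 = 9/22; 3/11 + 7/22 = 13/22; 9/22 + 13/22 = 1. Resulting codeword lengths (in the order the probabilities were given): (2, 2, 3, 2, 3). L_avg = sum(p_i * l_i) = 2/11*2 + 7/22*2 + 1/11*3 + 3/11*2 + 3/22*3 = 49/22 = 2.2273

2.2273 bits


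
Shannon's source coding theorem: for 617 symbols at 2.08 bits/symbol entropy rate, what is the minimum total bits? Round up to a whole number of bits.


Minimum bits >= n * H = 617 * 2.08 = 1283.36, rounded up to a whole number of bits = 1284

1284 bits


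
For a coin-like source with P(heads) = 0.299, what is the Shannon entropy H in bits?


H = -p*log2(p) - (1-p)*log2(1-p). -0.299*log2(0.299) = 0.520793; -0.701*log2(0.701) = 0.359272. H = 0.520793 + 0.359272 = 0.8801

0.8801 bits


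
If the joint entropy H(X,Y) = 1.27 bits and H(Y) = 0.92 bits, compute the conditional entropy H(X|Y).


H(X|Y) = H(X,Y) - H(Y) = 1.27 - 0.92 = 0.35

0.35 bits


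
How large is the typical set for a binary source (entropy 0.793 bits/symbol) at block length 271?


log2|A_typical| = nH = 271 * 0.793 = 214.903, so |A_typical| ~ 2^214.903 = 4.923e+64

4.923e+64


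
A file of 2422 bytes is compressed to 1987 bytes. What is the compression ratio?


Ratio = original / compressed = 2422 / 1987 = 1.2189

1.2189


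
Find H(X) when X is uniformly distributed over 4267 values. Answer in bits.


H = log2(n) = log2(4267) = 12.059

12.059 bits


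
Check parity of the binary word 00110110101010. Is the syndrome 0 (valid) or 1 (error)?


Syndrome = XOR of all bits = 0 XOR 0 XOR 1 XOR 1 XOR 0 XOR 1 XOR 1 XOR 0 XOR 1 XOR 0 XOR 1 XOR 0 XOR 1 XOR 0 = 1

1


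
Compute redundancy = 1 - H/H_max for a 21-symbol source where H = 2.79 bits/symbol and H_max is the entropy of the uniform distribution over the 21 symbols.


H_max = log2(K) = log2(21) = 4.3923 bits/symbol. Redundancy = 1 - H/H_max = 1 - 2.79/4.3923 = 1 - 0.6352 = 0.3648

0.3648


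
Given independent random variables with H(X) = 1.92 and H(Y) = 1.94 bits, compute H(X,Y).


For independent variables, H(X,Y) = H(X) + H(Y) = 1.92 + 1.94 = 3.86

3.86 bits


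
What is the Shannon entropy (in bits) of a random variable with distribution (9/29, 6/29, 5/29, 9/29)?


H = -sum(p_i * log2(p_i)). Terms: -(9/29)*log2(9/29) = 0.523879; -(6/29)*log2(6/29) = 0.470280; -(5/29)*log2(5/29) = 0.437251; -(9/29)*log2(9/29) = 0.523879. H = 0.523879 + 0.470280 + 0.437251 + 0.523879 = 1.9553

1.9553 bits


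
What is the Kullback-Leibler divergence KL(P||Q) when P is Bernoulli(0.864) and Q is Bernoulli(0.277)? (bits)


KL = p*log2(p/q) + (1-p)*log2((1-p)/(1-q)) = 0.864*log2(0.864/0.277) + 0.136*log2(0.136/0.723) = 1.0901

1.0901 bits


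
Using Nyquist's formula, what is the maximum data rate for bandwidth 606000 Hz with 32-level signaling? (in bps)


Rate = 2 * B * log2(M) = 2 * 606000 * 5.0 = 6060000.0

6060000.0 bps


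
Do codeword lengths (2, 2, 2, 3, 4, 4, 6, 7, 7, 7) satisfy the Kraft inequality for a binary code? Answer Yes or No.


Kraft sum = sum(2^(-l_i)) = 1.0391, need <= 1. Result: violated (a binary prefix-free code with these lengths cannot exist)

No


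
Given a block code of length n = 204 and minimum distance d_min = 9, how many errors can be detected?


Detection capability = d_min - 1 = 9 - 1 = 8

8 errors


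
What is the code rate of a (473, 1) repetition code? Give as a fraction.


Rate = k/n = 1/473

1/473


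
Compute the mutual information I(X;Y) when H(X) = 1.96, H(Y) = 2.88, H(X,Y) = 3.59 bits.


I(X;Y) = H(X) + H(Y) - H(X,Y) = 1.96 + 2.88 - 3.59 = 1.25

1.25 bits


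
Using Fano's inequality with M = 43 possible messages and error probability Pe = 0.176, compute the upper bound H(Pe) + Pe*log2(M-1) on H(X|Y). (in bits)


H(Pe) = -Pe*log2(Pe) - (1-Pe)*log2(1-Pe) = -0.176*log2(0.176) - 0.824*log2(0.824) = 0.441118 + 0.230130 = 0.6712. Pe*log2(M-1) = 0.176*log2(42) = 0.949048. Bound = H(Pe) + Pe*log2(M-1) = 0.441118 + 0.230130 + 0.949048 = 1.6203

1.6203 bits


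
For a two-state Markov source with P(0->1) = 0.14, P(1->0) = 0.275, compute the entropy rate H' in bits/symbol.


Stationary distribution: pi_0 = p10/(p01+p10) = 0.6627, pi_1 = 0.3373. Entropy rate H' = pi_0*H(p01) + pi_1*H(p10) = 0.6627*0.5842 + 0.3373*0.8485 = 0.6734

0.6734 bits/symbol


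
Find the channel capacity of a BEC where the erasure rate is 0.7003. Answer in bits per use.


C = 1 - epsilon = 1 - 0.7003 = 0.2997

0.2997 bits


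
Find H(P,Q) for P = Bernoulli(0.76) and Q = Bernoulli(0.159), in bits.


H(P,Q) = -p*log2(q) - (1-p)*log2(1-q). -0.76*log2(0.159) = 2.016205; -0.24*log2(0.841) = 0.059957. H(P,Q) = 2.016205 + 0.059957 = 2.0762

2.0762 bits


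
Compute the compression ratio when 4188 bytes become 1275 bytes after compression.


Ratio = original / compressed = 4188 / 1275 = 3.2847

3.2847


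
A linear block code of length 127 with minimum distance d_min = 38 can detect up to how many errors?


Detection capability = d_min - 1 = 38 - 1 = 37

37 errors


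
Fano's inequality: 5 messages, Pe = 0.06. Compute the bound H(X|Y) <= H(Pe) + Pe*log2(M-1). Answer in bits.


H(Pe) = -Pe*log2(Pe) - (1-Pe)*log2(1-Pe) = -0.06*log2(0.06) - 0.94*log2(0.94) = 0.243534 + 0.083911 = 0.3274. Pe*log2(M-1) = 0.06*log2(4) = 0.120000. Bound = H(Pe) + Pe*log2(M-1) = 0.243534 + 0.083911 + 0.120000 = 0.4474

0.4474 bits


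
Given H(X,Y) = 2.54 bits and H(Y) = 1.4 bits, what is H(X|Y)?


H(X|Y) = H(X,Y) - H(Y) = 2.54 - 1.4 = 1.14

1.14 bits


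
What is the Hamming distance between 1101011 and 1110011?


Count differing positions: . . ^ ^ . . . = 2 differences

2


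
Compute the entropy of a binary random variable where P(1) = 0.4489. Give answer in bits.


H = -p*log2(p) - (1-p)*log2(1-p). -0.4489*log2(0.4489) = 0.518719; -0.5511*log2(0.5511) = 0.473733. H = 0.518719 + 0.473733 = 0.9925

0.9925 bits


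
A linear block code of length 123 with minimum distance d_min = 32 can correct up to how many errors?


Correction capability = floor((d-1)/2) = floor((32-1)/2) = 15

15 errors


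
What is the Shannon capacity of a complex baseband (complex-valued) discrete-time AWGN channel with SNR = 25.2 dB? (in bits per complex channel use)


SNR_linear = 10^(25.2/10) = 331.1311; C = log2(1 + SNR_linear) = log2(1 + 331.1311) = 8.3756

8.3756 bits/channel use


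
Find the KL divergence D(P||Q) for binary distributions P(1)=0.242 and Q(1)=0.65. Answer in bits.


KL = p*log2(p/q) + (1-p)*log2((1-p)/(1-q)) = 0.242*log2(0.242/0.65) + 0.758*log2(0.758/0.35) = 0.5001

0.5001 bits


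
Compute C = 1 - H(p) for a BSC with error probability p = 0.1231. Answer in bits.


H(p) = -p*log2(p) - (1-p)*log2(1-p) = -0.1231*log2(0.1231) - 0.8769*log2(0.8769) = 0.372020 + 0.166186 = 0.5382. C = 1 - H(p) = 1 - 0.5382 = 0.4618

0.4618 bits


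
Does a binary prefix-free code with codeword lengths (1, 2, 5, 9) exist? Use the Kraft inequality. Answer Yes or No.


Kraft sum = sum(2^(-l_i)) = 0.7832, need <= 1. Result: satisfied (a binary prefix-free code with these lengths exists)

Yes


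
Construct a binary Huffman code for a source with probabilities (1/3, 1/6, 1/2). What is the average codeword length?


Huffman construction (repeatedly merge the two least-probable nodes; each merge adds 1 bit to every symbol beneath it): 1/6 + 1/3 = 1/2; 1/2 + 1/2 = 1. Resulting codeword lengths (in the order the probabilities were given): (2, 2, 1). L_avg = sum(p_i * l_i) = 1/3*2 + 1/6*2 + 1/2*1 = 3/2 = 1.5

1.5 bits


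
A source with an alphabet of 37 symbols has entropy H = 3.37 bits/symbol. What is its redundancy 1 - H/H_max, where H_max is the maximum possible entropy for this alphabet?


H_max = log2(K) = log2(37) = 5.2095 bits/symbol. Redundancy = 1 - H/H_max = 1 - 3.37/5.2095 = 1 - 0.6469 = 0.3531

0.3531


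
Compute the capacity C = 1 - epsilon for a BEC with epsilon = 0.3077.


C = 1 - epsilon = 1 - 0.3077 = 0.6923

0.6923 bits


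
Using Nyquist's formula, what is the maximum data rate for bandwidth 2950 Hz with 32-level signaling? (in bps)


Rate = 2 * B * log2(M) = 2 * 2950 * 5.0 = 29500.0

29500.0 bps


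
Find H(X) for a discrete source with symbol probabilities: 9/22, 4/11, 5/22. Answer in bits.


H = -sum(p_i * log2(p_i)). Terms: -(9/22)*log2(9/22) = 0.527525; -(4/11)*log2(4/11) = 0.530702; -(5/22)*log2(5/22) = 0.485796. H = 0.527525 + 0.530702 + 0.485796 = 1.544

1.544 bits


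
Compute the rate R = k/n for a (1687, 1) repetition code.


Rate = k/n = 1/1687

1/1687


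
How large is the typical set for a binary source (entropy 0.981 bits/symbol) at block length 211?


log2|A_typical| = nH = 211 * 0.981 = 206.991, so |A_typical| ~ 2^206.991 = 2.044e+62

2.044e+62


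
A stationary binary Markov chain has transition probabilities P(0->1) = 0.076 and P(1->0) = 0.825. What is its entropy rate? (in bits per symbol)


Stationary distribution: pi_0 = p10/(p01+p10) = 0.9156, pi_1 = 0.0844. Entropy rate H' = pi_0*H(p01) + pi_1*H(p10) = 0.9156*0.3879 + 0.0844*0.669 = 0.4116

0.4116 bits/symbol


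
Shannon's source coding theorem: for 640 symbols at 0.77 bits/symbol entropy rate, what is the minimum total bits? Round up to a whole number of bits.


Minimum bits >= n * H = 640 * 0.77 = 492.8, rounded up to a whole number of bits = 493

493 bits


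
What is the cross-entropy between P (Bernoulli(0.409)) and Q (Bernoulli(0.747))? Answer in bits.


H(P,Q) = -p*log2(q) - (1-p)*log2(1-q). -0.409*log2(0.747) = 0.172115; -0.591*log2(0.253) = 1.171829. H(P,Q) = 0.172115 + 1.171829 = 1.3439

1.3439 bits


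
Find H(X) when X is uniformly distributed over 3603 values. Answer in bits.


H = log2(n) = log2(3603) = 11.815

11.815 bits


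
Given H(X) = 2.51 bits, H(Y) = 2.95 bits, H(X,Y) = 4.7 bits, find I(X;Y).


I(X;Y) = H(X) + H(Y) - H(X,Y) = 2.51 + 2.95 - 4.7 = 0.76

0.76 bits


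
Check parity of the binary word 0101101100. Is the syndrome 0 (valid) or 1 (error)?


Syndrome = XOR of all bits = 0 XOR 1 XOR 0 XOR 1 XOR 1 XOR 0 XOR 1 XOR 1 XOR 0 XOR 0 = 1

1


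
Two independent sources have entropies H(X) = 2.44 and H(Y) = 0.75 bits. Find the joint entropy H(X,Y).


For independent variables, H(X,Y) = H(X) + H(Y) = 2.44 + 0.75 = 3.19

3.19 bits


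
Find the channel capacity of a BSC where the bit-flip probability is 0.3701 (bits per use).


H(p) = -p*log2(p) - (1-p)*log2(1-p) = -0.3701*log2(0.3701) - 0.6299*log2(0.6299) = 0.530728 + 0.420021 = 0.9507. C = 1 - H(p) = 1 - 0.9507 = 0.0493

0.0493 bits


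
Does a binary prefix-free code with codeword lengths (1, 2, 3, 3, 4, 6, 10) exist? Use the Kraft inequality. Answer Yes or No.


Kraft sum = sum(2^(-l_i)) = 1.0791, need <= 1. Result: violated (a binary prefix-free code with these lengths cannot exist)

No


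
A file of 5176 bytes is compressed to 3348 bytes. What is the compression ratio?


Ratio = original / compressed = 5176 / 3348 = 1.546

1.546


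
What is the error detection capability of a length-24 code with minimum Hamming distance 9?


Detection capability = d_min - 1 = 9 - 1 = 8

8 errors


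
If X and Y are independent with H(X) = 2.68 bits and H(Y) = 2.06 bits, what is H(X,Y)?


For independent variables, H(X,Y) = H(X) + H(Y) = 2.68 + 2.06 = 4.74

4.74 bits


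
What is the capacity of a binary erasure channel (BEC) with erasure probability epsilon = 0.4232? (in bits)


C = 1 - epsilon = 1 - 0.4232 = 0.5768

0.5768 bits


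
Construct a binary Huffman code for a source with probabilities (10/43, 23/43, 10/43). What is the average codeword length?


Huffman construction (repeatedly merge the two least-probable nodes; each merge adds 1 bit to every symbol beneath it): 10/43 + 10/43 = 20/43; 20/43 + 23/43 = 1. Resulting codeword lengths (in the order the probabilities were given): (2, 1, 2). L_avg = sum(p_i * l_i) = 10/43*2 + 23/43*1 + 10/43*2 = 63/43 = 1.4651

1.4651 bits


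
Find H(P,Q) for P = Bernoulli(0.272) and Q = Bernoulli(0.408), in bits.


H(P,Q) = -p*log2(q) - (1-p)*log2(1-q). -0.272*log2(0.408) = 0.351794; -0.728*log2(0.592) = 0.550609. H(P,Q) = 0.351794 + 0.550609 = 0.9024

0.9024 bits


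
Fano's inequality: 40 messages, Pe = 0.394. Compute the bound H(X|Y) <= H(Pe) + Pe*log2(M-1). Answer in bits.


H(Pe) = -Pe*log2(Pe) - (1-Pe)*log2(1-Pe) = -0.394*log2(0.394) - 0.606*log2(0.606) = 0.529431 + 0.437902 = 0.9673. Pe*log2(M-1) = 0.394*log2(39) = 2.082448. Bound = H(Pe) + Pe*log2(M-1) = 0.529431 + 0.437902 + 2.082448 = 3.0498

3.0498 bits


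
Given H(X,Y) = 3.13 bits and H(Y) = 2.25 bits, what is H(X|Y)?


H(X|Y) = H(X,Y) - H(Y) = 3.13 - 2.25 = 0.88

0.88 bits


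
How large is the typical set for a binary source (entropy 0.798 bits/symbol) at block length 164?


log2|A_typical| = nH = 164 * 0.798 = 130.872, so |A_typical| ~ 2^130.872 = 2.491e+39

2.491e+39


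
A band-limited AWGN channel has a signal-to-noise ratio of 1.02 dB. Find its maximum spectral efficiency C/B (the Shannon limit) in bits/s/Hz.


SNR_linear = 10^(1.02/10) = 1.2647; C/B = log2(1 + SNR_linear) = log2(1 + 1.2647) = 1.1793

1.1793 bits/s/Hz


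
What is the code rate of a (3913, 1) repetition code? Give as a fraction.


Rate = k/n = 1/3913

1/3913


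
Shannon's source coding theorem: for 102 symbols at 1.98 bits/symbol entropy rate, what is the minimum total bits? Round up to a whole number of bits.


Minimum bits >= n * H = 102 * 1.98 = 201.96, rounded up to a whole number of bits = 202

202 bits


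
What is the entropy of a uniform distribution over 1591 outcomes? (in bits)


H = log2(n) = log2(1591) = 10.6357

10.6357 bits


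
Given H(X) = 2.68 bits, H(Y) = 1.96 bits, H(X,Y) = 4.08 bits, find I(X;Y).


I(X;Y) = H(X) + H(Y) - H(X,Y) = 2.68 + 1.96 - 4.08 = 0.56

0.56 bits


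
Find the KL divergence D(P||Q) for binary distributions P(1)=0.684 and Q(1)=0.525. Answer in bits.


KL = p*log2(p/q) + (1-p)*log2((1-p)/(1-q)) = 0.684*log2(0.684/0.525) + 0.316*log2(0.316/0.475) = 0.0753

0.0753 bits


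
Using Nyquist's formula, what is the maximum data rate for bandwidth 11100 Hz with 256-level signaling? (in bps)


Rate = 2 * B * log2(M) = 2 * 11100 * 8.0 = 177600.0

177600.0 bps


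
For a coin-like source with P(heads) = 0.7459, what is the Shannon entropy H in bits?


H = -p*log2(p) - (1-p)*log2(1-p). -0.7459*log2(0.7459) = 0.315475; -0.2541*log2(0.2541) = 0.502237. H = 0.315475 + 0.502237 = 0.8177

0.8177 bits


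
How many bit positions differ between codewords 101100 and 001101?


Count differing positions: ^ . . . . ^ = 2 differences

2


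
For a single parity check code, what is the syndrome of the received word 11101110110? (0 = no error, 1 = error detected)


Syndrome = XOR of all bits = 1 XOR 1 XOR 1 XOR 0 XOR 1 XOR 1 XOR 1 XOR 0 XOR 1 XOR 1 XOR 0 = 0

0


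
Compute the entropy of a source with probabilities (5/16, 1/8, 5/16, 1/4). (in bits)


H = -sum(p_i * log2(p_i)). Terms: -(5/16)*log2(5/16) = 0.524397; -(1/8)*log2(1/8) = 0.375000; -(5/16)*log2(5/16) = 0.524397; -(1/4)*log2(1/4) = 0.500000. H = 0.524397 + 0.375000 + 0.524397 + 0.500000 = 1.9238

1.9238 bits


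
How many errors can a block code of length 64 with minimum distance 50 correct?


Correction capability = floor((d-1)/2) = floor((50-1)/2) = 24

24 errors


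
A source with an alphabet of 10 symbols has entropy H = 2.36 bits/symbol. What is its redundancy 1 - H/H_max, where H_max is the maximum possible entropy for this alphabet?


H_max = log2(K) = log2(10) = 3.3219 bits/symbol. Redundancy = 1 - H/H_max = 1 - 2.36/3.3219 = 1 - 0.7104 = 0.2896

0.2896


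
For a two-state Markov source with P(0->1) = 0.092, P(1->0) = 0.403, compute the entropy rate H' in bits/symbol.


Stationary distribution: pi_0 = p10/(p01+p10) = 0.8141, pi_1 = 0.1859. Entropy rate H' = pi_0*H(p01) + pi_1*H(p10) = 0.8141*0.4431 + 0.1859*0.9727 = 0.5415

0.5415 bits/symbol


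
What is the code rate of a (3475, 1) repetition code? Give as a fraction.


Rate = k/n = 1/3475

1/3475


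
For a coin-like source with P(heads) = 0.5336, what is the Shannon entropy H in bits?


H = -p*log2(p) - (1-p)*log2(1-p). -0.5336*log2(0.5336) = 0.483532; -0.4664*log2(0.4664) = 0.513208. H = 0.483532 + 0.513208 = 0.9967

0.9967 bits


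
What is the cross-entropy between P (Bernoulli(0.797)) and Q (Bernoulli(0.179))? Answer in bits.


H(P,Q) = -p*log2(q) - (1-p)*log2(1-q). -0.797*log2(0.179) = 1.978129; -0.203*log2(0.821) = 0.057763. H(P,Q) = 1.978129 + 0.057763 = 2.0359

2.0359 bits


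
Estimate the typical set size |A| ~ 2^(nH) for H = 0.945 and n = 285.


log2|A_typical| = nH = 285 * 0.945 = 269.325, so |A_typical| ~ 2^269.325 = 1.188e+81

1.188e+81


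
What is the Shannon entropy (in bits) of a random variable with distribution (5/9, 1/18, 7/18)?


H = -sum(p_i * log2(p_i)). Terms: -(5/9)*log2(5/9) = 0.471109; -(1/18)*log2(1/18) = 0.231663; -(7/18)*log2(7/18) = 0.529888. H = 0.471109 + 0.231663 + 0.529888 = 1.2327

1.2327 bits


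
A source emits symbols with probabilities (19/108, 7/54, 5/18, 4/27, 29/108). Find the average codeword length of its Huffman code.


Huffman construction (repeatedly merge the two least-probable nodes; each merge adds 1 bit to every symbol beneath it): 7/54 + 4/27 = 5/18; 19/108 + 29/108 = 4/9; 5/18 + 5/18 = 5/9; 4/9 + 5/9 = 1. Resulting codeword lengths (in the order the probabilities were given): (2, 3, 2, 3, 2). L_avg = sum(p_i * l_i) = 19/108*2 + 7/54*3 + 5/18*2 + 4/27*3 + 29/108*2 = 41/18 = 2.2778

2.2778 bits


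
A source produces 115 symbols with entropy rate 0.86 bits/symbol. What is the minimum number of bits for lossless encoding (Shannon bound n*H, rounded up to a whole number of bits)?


Minimum bits >= n * H = 115 * 0.86 = 98.9, rounded up to a whole number of bits = 99

99 bits


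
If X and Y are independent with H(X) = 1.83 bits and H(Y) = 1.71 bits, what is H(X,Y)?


For independent variables, H(X,Y) = H(X) + H(Y) = 1.83 + 1.71 = 3.54

3.54 bits


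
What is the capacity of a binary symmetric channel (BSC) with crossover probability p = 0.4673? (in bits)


H(p) = -p*log2(p) - (1-p)*log2(1-p) = -0.4673*log2(0.4673) - 0.5327*log2(0.5327) = 0.512899 + 0.484014 = 0.9969. C = 1 - H(p) = 1 - 0.9969 = 0.0031

0.0031 bits


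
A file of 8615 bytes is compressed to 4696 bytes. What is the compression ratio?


Ratio = original / compressed = 8615 / 4696 = 1.8345

1.8345


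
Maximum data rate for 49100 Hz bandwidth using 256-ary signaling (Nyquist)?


Rate = 2 * B * log2(M) = 2 * 49100 * 8.0 = 785600.0

785600.0 bps


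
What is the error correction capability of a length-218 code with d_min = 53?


Correction capability = floor((d-1)/2) = floor((53-1)/2) = 26

26 errors


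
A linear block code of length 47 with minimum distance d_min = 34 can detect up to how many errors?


Detection capability = d_min - 1 = 34 - 1 = 33

33 errors


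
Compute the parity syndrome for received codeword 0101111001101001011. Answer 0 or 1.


Syndrome = XOR of all bits = 0 XOR 1 XOR 0 XOR 1 XOR 1 XOR 1 XOR 1 XOR 0 XOR 0 XOR 1 XOR 1 XOR 0 XOR 1 XOR 0 XOR 0 XOR 1 XOR 0 XOR 1 XOR 1 = 1

1


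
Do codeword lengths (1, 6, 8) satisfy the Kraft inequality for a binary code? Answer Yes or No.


Kraft sum = sum(2^(-l_i)) = 0.5195, need <= 1. Result: satisfied (a binary prefix-free code with these lengths exists)

Yes


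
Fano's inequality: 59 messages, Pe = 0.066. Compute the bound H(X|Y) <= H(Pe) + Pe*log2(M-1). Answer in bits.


H(Pe) = -Pe*log2(Pe) - (1-Pe)*log2(1-Pe) = -0.066*log2(0.066) - 0.934*log2(0.934) = 0.258812 + 0.092004 = 0.3508. Pe*log2(M-1) = 0.066*log2(58) = 0.386627. Bound = H(Pe) + Pe*log2(M-1) = 0.258812 + 0.092004 + 0.386627 = 0.7374

0.7374 bits


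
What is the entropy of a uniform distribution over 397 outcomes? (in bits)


H = log2(n) = log2(397) = 8.633

8.633 bits


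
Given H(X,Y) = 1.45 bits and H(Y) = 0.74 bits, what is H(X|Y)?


H(X|Y) = H(X,Y) - H(Y) = 1.45 - 0.74 = 0.71

0.71 bits


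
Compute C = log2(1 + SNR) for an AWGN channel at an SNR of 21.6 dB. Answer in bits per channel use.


SNR_linear = 10^(21.6/10) = 144.544; C = log2(1 + SNR_linear) = log2(1 + 144.544) = 7.1853

7.1853 bits/channel use


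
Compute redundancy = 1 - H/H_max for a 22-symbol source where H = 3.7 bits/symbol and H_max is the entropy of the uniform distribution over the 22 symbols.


H_max = log2(K) = log2(22) = 4.4594 bits/symbol. Redundancy = 1 - H/H_max = 1 - 3.7/4.4594 = 1 - 0.8297 = 0.1703

0.1703


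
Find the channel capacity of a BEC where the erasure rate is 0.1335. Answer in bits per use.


C = 1 - epsilon = 1 - 0.1335 = 0.8665

0.8665 bits


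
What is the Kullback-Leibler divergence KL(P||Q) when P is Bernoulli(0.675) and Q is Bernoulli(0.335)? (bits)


KL = p*log2(p/q) + (1-p)*log2((1-p)/(1-q)) = 0.675*log2(0.675/0.335) + 0.325*log2(0.325/0.665) = 0.3465

0.3465 bits


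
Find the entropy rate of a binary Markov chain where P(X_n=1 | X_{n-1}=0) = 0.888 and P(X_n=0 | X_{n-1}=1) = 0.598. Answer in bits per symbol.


Stationary distribution: pi_0 = p10/(p01+p10) = 0.4024, pi_1 = 0.5976. Entropy rate H' = pi_0*H(p01) + pi_1*H(p10) = 0.4024*0.5059 + 0.5976*0.9721 = 0.7845

0.7845 bits/symbol


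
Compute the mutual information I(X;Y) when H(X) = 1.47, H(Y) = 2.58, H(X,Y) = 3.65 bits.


I(X;Y) = H(X) + H(Y) - H(X,Y) = 1.47 + 2.58 - 3.65 = 0.4

0.4 bits


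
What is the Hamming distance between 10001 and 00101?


Count differing positions: ^ . ^ . . = 2 differences

2


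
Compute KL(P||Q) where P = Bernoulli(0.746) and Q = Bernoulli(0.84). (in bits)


KL = p*log2(p/q) + (1-p)*log2((1-p)/(1-q)) = 0.746*log2(0.746/0.84) + 0.254*log2(0.254/0.16) = 0.0416

0.0416 bits


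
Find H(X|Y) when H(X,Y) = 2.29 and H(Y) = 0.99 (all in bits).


H(X|Y) = H(X,Y) - H(Y) = 2.29 - 0.99 = 1.3

1.3 bits


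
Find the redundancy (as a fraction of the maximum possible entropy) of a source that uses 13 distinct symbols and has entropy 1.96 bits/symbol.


H_max = log2(K) = log2(13) = 3.7004 bits/symbol. Redundancy = 1 - H/H_max = 1 - 1.96/3.7004 = 1 - 0.5297 = 0.4703

0.4703


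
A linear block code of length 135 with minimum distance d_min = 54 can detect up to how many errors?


Detection capability = d_min - 1 = 54 - 1 = 53

53 errors


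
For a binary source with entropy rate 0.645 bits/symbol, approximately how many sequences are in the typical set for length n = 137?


log2|A_typical| = nH = 137 * 0.645 = 88.365, so |A_typical| ~ 2^88.365 = 3.986e+26

3.986e+26


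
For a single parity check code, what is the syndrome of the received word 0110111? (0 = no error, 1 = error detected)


Syndrome = XOR of all bits = 0 XOR 1 XOR 1 XOR 0 XOR 1 XOR 1 XOR 1 = 1

1


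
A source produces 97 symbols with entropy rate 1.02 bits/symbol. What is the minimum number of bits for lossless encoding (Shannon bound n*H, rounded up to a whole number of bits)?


Minimum bits >= n * H = 97 * 1.02 = 98.94, rounded up to a whole number of bits = 99

99 bits


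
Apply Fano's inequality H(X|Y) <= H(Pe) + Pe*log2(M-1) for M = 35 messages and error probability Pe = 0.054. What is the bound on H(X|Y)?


H(Pe) = -Pe*log2(Pe) - (1-Pe)*log2(1-Pe) = -0.054*log2(0.054) - 0.946*log2(0.946) = 0.227388 + 0.075763 = 0.3032. Pe*log2(M-1) = 0.054*log2(34) = 0.274723. Bound = H(Pe) + Pe*log2(M-1) = 0.227388 + 0.075763 + 0.274723 = 0.5779

0.5779 bits


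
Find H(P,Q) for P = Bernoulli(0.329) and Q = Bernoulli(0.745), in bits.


H(P,Q) = -p*log2(q) - (1-p)*log2(1-q). -0.329*log2(0.745) = 0.139722; -0.671*log2(0.255) = 1.322830. H(P,Q) = 0.139722 + 1.322830 = 1.4626

1.4626 bits


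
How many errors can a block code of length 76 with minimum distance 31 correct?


Correction capability = floor((d-1)/2) = floor((31-1)/2) = 15

15 errors


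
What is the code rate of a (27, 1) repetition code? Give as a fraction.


Rate = k/n = 1/27

1/27


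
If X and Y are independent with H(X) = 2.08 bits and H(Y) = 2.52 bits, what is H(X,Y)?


For independent variables, H(X,Y) = H(X) + H(Y) = 2.08 + 2.52 = 4.6

4.6 bits
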